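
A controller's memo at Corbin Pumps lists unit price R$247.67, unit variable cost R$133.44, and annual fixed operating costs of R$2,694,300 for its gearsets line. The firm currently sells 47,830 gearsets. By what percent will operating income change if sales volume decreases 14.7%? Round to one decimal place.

-29.0%

At 47,830 units, contribution = 47,830 × R$114.23 = R$5,463,620.90.
Operating income = contribution − fixed costs = R$5,463,620.90 − R$2,694,300 = R$2,769,320.90.
Degree of operating leverage = R$5,463,620.90 / R$2,769,320.90 = 1.9729.
%ΔEBIT = DOL × %ΔSales = 1.9729 × -14.7% = -29.0%.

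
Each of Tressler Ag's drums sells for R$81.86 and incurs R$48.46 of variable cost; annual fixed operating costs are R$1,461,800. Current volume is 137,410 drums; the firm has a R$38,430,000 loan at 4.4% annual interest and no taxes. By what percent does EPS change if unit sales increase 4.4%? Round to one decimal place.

At 137,410 units, contribution = 137,410 × R$33.40 = R$4,589,494.00.
EBIT = R$4,589,494.00 − R$1,461,800 = R$3,127,694.00.
Interest = R$1,690,920.00, so EBIT − I = R$1,436,774.00.
Degree of combined leverage = contribution ÷ (EBIT − I) = R$4,589,494.00 ÷ R$1,436,774.00 = 3.1943.
EPS therefore changes by 3.1943 × (+4.4%) = +14.1%.

+14.1%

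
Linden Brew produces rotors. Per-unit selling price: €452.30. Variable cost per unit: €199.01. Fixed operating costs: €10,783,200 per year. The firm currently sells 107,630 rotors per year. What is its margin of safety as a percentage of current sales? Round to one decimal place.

Unit CM = price − variable cost = €452.30 − €199.01 = €253.29. Break-even units = €10,783,200 ÷ €253.29 = 42,572.55; break-even revenue = 42,572.55 × €452.30 = €19,255,562.24.
Current sales = 107,630 × €452.30 = €48,681,049.00.
Margin of safety = (€48,681,049.00 − €19,255,562.24) ÷ €48,681,049.00 = 60.4%.

60.4%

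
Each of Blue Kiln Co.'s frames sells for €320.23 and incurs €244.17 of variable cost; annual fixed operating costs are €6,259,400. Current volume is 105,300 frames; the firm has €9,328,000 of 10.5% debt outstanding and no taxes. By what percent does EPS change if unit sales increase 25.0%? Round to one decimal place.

At 105,300 units, contribution = 105,300 × €76.06 = €8,009,118.00.
Operating income = contribution − fixed costs = €8,009,118.00 − €6,259,400 = €1,749,718.00.
Interest = €979,440.00, so EBIT − I = €770,278.00.
Degree of combined leverage = contribution ÷ (EBIT − I) = €8,009,118.00 ÷ €770,278.00 = 10.3977.
%ΔEPS = DCL × %ΔSales = 10.3977 × +25.0% = +259.9%.

+259.9%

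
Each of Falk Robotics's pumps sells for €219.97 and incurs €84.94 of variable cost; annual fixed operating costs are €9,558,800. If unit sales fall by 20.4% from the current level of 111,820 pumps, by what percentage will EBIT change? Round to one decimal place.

-55.6%

Contribution at this volume is 111,820 × €135.03 = €15,099,054.60.
EBIT = €15,099,054.60 − €9,558,800 = €5,540,254.60.
DOL = contribution ÷ EBIT = €15,099,054.60 ÷ €5,540,254.60 = 2.7253.
%ΔEBIT = DOL × %ΔSales = 2.7253 × -20.4% = -55.6%.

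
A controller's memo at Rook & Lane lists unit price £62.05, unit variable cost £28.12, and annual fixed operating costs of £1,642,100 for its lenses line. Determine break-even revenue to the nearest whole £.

Contribution margin per unit = £62.05 − £28.12 = £33.93, a CM ratio of £33.93 ÷ £62.05 = 0.5468.
Break-even sales = FC ÷ CM ratio = £1,642,100 × £62.05 / £33.93 = £3,003,015.

£3,003,015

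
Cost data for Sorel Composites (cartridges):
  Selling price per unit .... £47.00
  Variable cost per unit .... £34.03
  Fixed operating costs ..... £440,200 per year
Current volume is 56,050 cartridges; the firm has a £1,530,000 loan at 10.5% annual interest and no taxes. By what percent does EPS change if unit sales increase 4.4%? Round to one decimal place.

+25.4%

At 56,050 units, contribution = 56,050 × £12.97 = £726,968.50.
Subtracting fixed costs: EBIT = £726,968.50 − £440,200 = £286,768.50.
After interest of £160,650.00, pre-tax earnings = £126,118.50.
Degree of combined leverage = contribution ÷ (EBIT − I) = £726,968.50 ÷ £126,118.50 = 5.7642.
EPS therefore changes by 5.7642 × (+4.4%) = +25.4%.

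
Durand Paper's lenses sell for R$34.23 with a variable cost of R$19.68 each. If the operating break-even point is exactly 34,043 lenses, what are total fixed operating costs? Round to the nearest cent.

Each unit contributes R$34.23 − R$19.68 = R$14.55.
Fixed costs = break-even units × CM = 34,043 × R$14.55 = R$495,325.65.

R$495,325.65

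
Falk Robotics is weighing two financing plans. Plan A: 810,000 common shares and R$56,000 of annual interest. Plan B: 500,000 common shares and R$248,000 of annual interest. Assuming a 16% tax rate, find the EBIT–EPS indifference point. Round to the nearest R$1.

At indifference, (EBIT − 56,000)(1 − t)/810,000 = (EBIT − 248,000)(1 − t)/500,000.
The (1 − t) factor cancels: (EBIT − 56,000) × 500,000 = (EBIT − 248,000) × 810,000.
EBIT × (810,000 − 500,000) = 248,000 × 810,000 − 56,000 × 500,000 = 172,880,000,000, so EBIT = 172,880,000,000 ÷ 310,000 = 557,677.42.

R$557,677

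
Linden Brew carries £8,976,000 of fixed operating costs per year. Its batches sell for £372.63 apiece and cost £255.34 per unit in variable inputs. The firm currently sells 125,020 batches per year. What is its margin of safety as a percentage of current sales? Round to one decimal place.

38.8%

Each unit contributes £372.63 − £255.34 = £117.29. Break-even units = £8,976,000 ÷ £117.29 = 76,528.26; break-even revenue = 76,528.26 × £372.63 = £28,516,726.75.
Current sales = 125,020 × £372.63 = £46,586,202.60.
Margin of safety = (£46,586,202.60 − £28,516,726.75) ÷ £46,586,202.60 = 38.8%.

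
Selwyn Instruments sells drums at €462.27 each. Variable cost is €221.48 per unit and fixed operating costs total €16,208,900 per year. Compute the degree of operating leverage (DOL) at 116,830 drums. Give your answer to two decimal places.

2.36

Total contribution margin = 116,830 × €240.79 = €28,131,495.70.
Operating income = contribution − fixed costs = €28,131,495.70 − €16,208,900 = €11,922,595.70.
Degree of operating leverage = €28,131,495.70 / €11,922,595.70 = 2.3595.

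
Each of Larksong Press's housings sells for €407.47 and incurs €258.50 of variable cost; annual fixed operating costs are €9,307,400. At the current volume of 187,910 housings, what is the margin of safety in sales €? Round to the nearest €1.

€51,109,634

Contribution margin per unit = €407.47 − €258.50 = €148.97. Break-even units = €9,307,400 ÷ €148.97 = 62,478.35; break-even revenue = 62,478.35 × €407.47 = €25,458,053.82.
Actual sales revenue = 187,910 × €407.47 = €76,567,687.70.
Margin of safety = €76,567,687.70 − €25,458,053.82 = €51,109,634.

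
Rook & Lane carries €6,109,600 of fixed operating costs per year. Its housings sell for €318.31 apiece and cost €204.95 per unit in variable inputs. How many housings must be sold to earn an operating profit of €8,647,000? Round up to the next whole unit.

130,175 housings

Unit CM = price − variable cost = €318.31 − €204.95 = €113.36.
Need Q such that Q × €113.36 − €6,109,600 = €8,647,000, i.e. Q = €14,756,600 / €113.36 = 130,174.66 → 130,175.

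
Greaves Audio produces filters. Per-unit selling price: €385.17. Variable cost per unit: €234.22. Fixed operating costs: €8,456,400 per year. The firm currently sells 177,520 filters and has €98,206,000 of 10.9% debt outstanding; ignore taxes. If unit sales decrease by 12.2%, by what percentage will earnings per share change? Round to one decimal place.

Total contribution margin = 177,520 × €150.95 = €26,796,644.00.
Subtracting fixed costs: EBIT = €26,796,644.00 − €8,456,400 = €18,340,244.00.
Interest = €10,704,454.00, so EBIT − I = €7,635,790.00.
Degree of combined leverage = contribution ÷ (EBIT − I) = €26,796,644.00 ÷ €7,635,790.00 = 3.5093.
EPS therefore changes by 3.5093 × (-12.2%) = -42.8%.

-42.8%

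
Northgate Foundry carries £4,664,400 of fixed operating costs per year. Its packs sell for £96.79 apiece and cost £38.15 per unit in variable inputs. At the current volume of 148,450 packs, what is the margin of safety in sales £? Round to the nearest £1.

£6,669,511

Each unit contributes £96.79 − £38.15 = £58.64. Break-even units = £4,664,400 ÷ £58.64 = 79,542.97; break-even revenue = 79,542.97 × £96.79 = £7,698,964.46.
Current sales = 148,450 × £96.79 = £14,368,475.50.
Margin of safety = £14,368,475.50 − £7,698,964.46 = £6,669,511.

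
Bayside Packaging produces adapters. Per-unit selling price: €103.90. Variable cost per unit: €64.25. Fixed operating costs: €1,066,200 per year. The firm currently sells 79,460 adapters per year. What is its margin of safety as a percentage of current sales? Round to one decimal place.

66.2%

Unit CM = price − variable cost = €103.90 − €64.25 = €39.65. Break-even units = €1,066,200 ÷ €39.65 = 26,890.29; break-even revenue = 26,890.29 × €103.90 = €2,793,901.13.
Actual sales revenue = 79,460 × €103.90 = €8,255,894.00.
Margin of safety = (€8,255,894.00 − €2,793,901.13) ÷ €8,255,894.00 = 66.2%.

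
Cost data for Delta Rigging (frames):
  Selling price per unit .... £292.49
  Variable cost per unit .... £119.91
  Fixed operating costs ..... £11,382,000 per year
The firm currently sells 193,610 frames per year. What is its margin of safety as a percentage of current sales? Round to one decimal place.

65.9%

Contribution margin per unit = £292.49 − £119.91 = £172.58. Break-even units = £11,382,000 ÷ £172.58 = 65,952.02; break-even revenue = 65,952.02 × £292.49 = £19,290,306.99.
Actual sales revenue = 193,610 × £292.49 = £56,628,988.90.
Margin of safety = (£56,628,988.90 − £19,290,306.99) ÷ £56,628,988.90 = 65.9%.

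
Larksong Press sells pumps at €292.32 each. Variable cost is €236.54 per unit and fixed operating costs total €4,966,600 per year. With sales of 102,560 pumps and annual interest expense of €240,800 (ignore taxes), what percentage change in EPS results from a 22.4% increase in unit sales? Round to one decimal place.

At 102,560 units, contribution = 102,560 × €55.78 = €5,720,796.80.
Operating income = contribution − fixed costs = €5,720,796.80 − €4,966,600 = €754,196.80.
Interest = €240,800.00, so EBIT − I = €513,396.80.
DCL = total CM / (EBIT − I) = €5,720,796.80 / €513,396.80 = 11.1430.
%ΔEPS = DCL × %ΔSales = 11.1430 × +22.4% = +249.6%.

+249.6%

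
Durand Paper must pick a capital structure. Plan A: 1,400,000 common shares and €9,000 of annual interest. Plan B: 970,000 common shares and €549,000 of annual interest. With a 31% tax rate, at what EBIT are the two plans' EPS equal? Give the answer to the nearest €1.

At indifference, (EBIT − 9,000)(1 − t)/1,400,000 = (EBIT − 549,000)(1 − t)/970,000.
The (1 − t) factor cancels: (EBIT − 9,000) × 970,000 = (EBIT − 549,000) × 1,400,000.
EBIT × (1,400,000 − 970,000) = 549,000 × 1,400,000 − 9,000 × 970,000 = 759,870,000,000, so EBIT = 759,870,000,000 ÷ 430,000 = 1,767,139.53.

€1,767,140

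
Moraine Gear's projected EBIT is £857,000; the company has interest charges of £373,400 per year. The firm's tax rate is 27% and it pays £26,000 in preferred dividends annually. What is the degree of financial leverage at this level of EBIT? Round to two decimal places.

Interest = £373,400.00.
Pre-tax preferred-dividend burden = £26,000 ÷ (1 − 0.27) = £35,616.44.
DFL = EBIT ÷ [EBIT − I − D_p/(1−t)] = £857,000 ÷ [£857,000 − £373,400.00 − £35,616.44] = £857,000 ÷ £447,983.56 = 1.9130.

1.91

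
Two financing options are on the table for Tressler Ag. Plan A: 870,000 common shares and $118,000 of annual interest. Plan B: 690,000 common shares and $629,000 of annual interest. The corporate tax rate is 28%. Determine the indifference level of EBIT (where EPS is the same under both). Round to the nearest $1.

At indifference, (EBIT − 118,000)(1 − t)/870,000 = (EBIT − 629,000)(1 − t)/690,000.
Cancelling (1 − t) and cross-multiplying: 690,000·(EBIT − 118,000) = 870,000·(EBIT − 629,000).
EBIT × (870,000 − 690,000) = 629,000 × 870,000 − 118,000 × 690,000 = 465,810,000,000, so EBIT = 465,810,000,000 ÷ 180,000 = 2,587,833.33.

$2,587,833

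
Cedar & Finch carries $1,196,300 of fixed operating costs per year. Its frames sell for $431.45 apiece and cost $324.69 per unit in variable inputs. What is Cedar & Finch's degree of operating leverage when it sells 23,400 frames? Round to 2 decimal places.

1.92

Total contribution margin = 23,400 × $106.76 = $2,498,184.00.
Operating income = contribution − fixed costs = $2,498,184.00 − $1,196,300 = $1,301,884.00.
Degree of operating leverage = $2,498,184.00 / $1,301,884.00 = 1.9189.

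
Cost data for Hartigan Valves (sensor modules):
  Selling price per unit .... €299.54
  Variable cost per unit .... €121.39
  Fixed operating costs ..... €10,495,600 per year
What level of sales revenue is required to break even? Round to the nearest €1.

€17,647,219

CM per unit = €299.54 − €121.39 = €178.15; CM ratio = €178.15 / €299.54 = 0.5947.
Break-even revenue = fixed costs × price ÷ CM = €10,495,600 × €299.54 ÷ €178.15 = €17,647,219.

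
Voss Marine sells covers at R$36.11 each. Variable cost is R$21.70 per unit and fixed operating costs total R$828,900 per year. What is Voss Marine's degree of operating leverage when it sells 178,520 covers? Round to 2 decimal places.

Total contribution margin = 178,520 × R$14.41 = R$2,572,473.20.
EBIT = R$2,572,473.20 − R$828,900 = R$1,743,573.20.
DOL = contribution ÷ EBIT = R$2,572,473.20 ÷ R$1,743,573.20 = 1.4754.

1.48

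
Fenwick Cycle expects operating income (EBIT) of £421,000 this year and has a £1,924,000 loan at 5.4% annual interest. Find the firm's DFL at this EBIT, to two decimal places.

Interest = £103,896.00.
Degree of financial leverage = EBIT / (EBIT − interest) = £421,000 / £317,104.00 = 1.3276.

1.33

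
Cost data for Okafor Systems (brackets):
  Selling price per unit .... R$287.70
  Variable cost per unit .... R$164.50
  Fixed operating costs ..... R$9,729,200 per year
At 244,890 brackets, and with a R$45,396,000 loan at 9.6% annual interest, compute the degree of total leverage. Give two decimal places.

1.88

Contribution at this volume is 244,890 × R$123.20 = R$30,170,448.00.
EBIT = R$30,170,448.00 − R$9,729,200 = R$20,441,248.00. Interest = R$4,358,016.00, so EBIT − I = R$16,083,232.00.
Degree of total leverage = total CM / (EBIT − interest) = R$30,170,448.00 / R$16,083,232.00 = 1.8759.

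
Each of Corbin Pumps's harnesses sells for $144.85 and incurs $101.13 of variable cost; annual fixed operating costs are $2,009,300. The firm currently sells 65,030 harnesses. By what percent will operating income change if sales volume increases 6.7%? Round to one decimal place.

Total contribution margin = 65,030 × $43.72 = $2,843,111.60.
Subtracting fixed costs: EBIT = $2,843,111.60 − $2,009,300 = $833,811.60.
So DOL = total CM / EBIT = $2,843,111.60 / $833,811.60 = 3.4098.
Operating income changes by 3.4098 × +6.7% = +22.8%.

+22.8%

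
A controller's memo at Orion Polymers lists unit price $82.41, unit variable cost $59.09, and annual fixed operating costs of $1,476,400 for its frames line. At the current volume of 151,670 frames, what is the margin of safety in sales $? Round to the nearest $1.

$7,281,709

Unit CM = price − variable cost = $82.41 − $59.09 = $23.32. Break-even units = $1,476,400 ÷ $23.32 = 63,310.46; break-even revenue = 63,310.46 × $82.41 = $5,217,415.27.
Current sales = 151,670 × $82.41 = $12,499,124.70.
Margin of safety = $12,499,124.70 − $5,217,415.27 = $7,281,709.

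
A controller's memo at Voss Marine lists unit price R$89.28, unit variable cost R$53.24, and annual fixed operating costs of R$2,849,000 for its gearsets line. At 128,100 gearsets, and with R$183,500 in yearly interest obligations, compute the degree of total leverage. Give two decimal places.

At 128,100 units, contribution = 128,100 × R$36.04 = R$4,616,724.00.
Operating income = contribution − fixed costs = R$4,616,724.00 − R$2,849,000 = R$1,767,724.00. Interest = R$183,500.00, so EBIT − I = R$1,584,224.00.
Degree of total leverage = total CM / (EBIT − interest) = R$4,616,724.00 / R$1,584,224.00 = 2.9142.

2.91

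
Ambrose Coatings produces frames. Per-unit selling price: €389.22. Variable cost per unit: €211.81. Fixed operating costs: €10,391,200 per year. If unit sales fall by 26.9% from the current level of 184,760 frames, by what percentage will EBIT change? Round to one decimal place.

-39.4%

At 184,760 units, contribution = 184,760 × €177.41 = €32,778,271.60.
EBIT = €32,778,271.60 − €10,391,200 = €22,387,071.60.
DOL = contribution ÷ EBIT = €32,778,271.60 ÷ €22,387,071.60 = 1.4642.
Operating income changes by 1.4642 × -26.9% = -39.4%.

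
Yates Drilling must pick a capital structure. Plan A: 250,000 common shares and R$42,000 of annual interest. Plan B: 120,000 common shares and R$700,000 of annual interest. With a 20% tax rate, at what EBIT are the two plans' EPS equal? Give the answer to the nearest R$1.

At indifference, (EBIT − 42,000)(1 − t)/250,000 = (EBIT − 700,000)(1 − t)/120,000.
The (1 − t) factor cancels: (EBIT − 42,000) × 120,000 = (EBIT − 700,000) × 250,000.
EBIT × (250,000 − 120,000) = 700,000 × 250,000 − 42,000 × 120,000 = 169,960,000,000, so EBIT = 169,960,000,000 ÷ 130,000 = 1,307,384.62.

R$1,307,385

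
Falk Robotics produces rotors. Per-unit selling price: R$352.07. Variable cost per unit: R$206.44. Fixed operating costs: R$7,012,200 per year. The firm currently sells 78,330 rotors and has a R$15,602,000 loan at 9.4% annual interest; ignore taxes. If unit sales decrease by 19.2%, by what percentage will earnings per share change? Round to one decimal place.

Total contribution margin = 78,330 × R$145.63 = R$11,407,197.90.
Subtracting fixed costs: EBIT = R$11,407,197.90 − R$7,012,200 = R$4,394,997.90.
After interest of R$1,466,588.00, pre-tax earnings = R$2,928,409.90.
DCL = total CM / (EBIT − I) = R$11,407,197.90 / R$2,928,409.90 = 3.8954.
EPS therefore changes by 3.8954 × (-19.2%) = -74.8%.

-74.8%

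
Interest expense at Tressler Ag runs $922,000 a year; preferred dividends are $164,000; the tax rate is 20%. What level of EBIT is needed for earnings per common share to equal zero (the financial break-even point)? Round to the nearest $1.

$1,127,000

Preferred dividends are paid after tax, so their pre-tax equivalent is $164,000 ÷ (1 − 0.20) = $205,000.00.
Financial break-even EBIT = interest + D_p ÷ (1 − t) = $922,000 + $205,000.00 = $1,127,000.00.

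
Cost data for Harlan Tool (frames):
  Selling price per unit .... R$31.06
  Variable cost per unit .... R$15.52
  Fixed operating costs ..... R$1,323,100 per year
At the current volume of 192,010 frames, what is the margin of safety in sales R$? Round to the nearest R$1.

Each unit contributes R$31.06 − R$15.52 = R$15.54. Break-even units = R$1,323,100 ÷ R$15.54 = 85,141.57; break-even revenue = 85,141.57 × R$31.06 = R$2,644,497.17.
Current sales = 192,010 × R$31.06 = R$5,963,830.60.
Margin of safety = R$5,963,830.60 − R$2,644,497.17 = R$3,319,333.

R$3,319,333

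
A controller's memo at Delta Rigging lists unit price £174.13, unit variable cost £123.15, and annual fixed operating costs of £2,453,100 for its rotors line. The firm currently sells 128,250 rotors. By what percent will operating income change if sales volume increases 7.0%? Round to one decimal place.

+11.2%

Contribution at this volume is 128,250 × £50.98 = £6,538,185.00.
Operating income = contribution − fixed costs = £6,538,185.00 − £2,453,100 = £4,085,085.00.
DOL = contribution ÷ EBIT = £6,538,185.00 ÷ £4,085,085.00 = 1.6005.
%ΔEBIT = DOL × %ΔSales = 1.6005 × +7.0% = +11.2%.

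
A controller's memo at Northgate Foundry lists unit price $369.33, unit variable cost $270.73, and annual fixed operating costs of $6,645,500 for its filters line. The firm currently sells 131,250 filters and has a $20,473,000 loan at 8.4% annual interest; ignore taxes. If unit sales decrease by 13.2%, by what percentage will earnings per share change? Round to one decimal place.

Contribution at this volume is 131,250 × $98.60 = $12,941,250.00.
EBIT = $12,941,250.00 − $6,645,500 = $6,295,750.00.
Interest = $1,719,732.00, so EBIT − I = $4,576,018.00.
DCL = total CM / (EBIT − I) = $12,941,250.00 / $4,576,018.00 = 2.8281.
%ΔEPS = DCL × %ΔSales = 2.8281 × -13.2% = -37.3%.

-37.3%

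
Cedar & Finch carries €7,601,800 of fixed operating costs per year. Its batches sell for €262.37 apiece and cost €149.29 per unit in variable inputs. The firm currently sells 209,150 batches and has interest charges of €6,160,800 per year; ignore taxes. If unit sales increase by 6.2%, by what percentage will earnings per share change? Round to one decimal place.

+14.8%

Contribution at this volume is 209,150 × €113.08 = €23,650,682.00.
Subtracting fixed costs: EBIT = €23,650,682.00 − €7,601,800 = €16,048,882.00.
After interest of €6,160,800.00, pre-tax earnings = €9,888,082.00.
DCL = total CM / (EBIT − I) = €23,650,682.00 / €9,888,082.00 = 2.3918.
%ΔEPS = DCL × %ΔSales = 2.3918 × +6.2% = +14.8%.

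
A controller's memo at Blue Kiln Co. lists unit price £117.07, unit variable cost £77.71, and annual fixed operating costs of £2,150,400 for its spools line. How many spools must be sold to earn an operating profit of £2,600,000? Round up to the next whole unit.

120,692 spools

Contribution margin per unit = £117.07 − £77.71 = £39.36.
Need Q such that Q × £39.36 − £2,150,400 = £2,600,000, i.e. Q = £4,750,400 / £39.36 = 120,691.06 → 120,692.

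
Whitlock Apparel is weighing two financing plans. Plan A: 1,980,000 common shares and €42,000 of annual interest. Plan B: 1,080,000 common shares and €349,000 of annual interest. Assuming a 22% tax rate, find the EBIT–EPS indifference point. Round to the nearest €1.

€717,400

Set EPS_A = EPS_B: (EBIT − €42,000)(1 − 0.22) ÷ 1,980,000 = (EBIT − €349,000)(1 − 0.22) ÷ 1,080,000.
Cancelling (1 − t) and cross-multiplying: 1,080,000·(EBIT − 42,000) = 1,980,000·(EBIT − 349,000).
Solving, EBIT = (349,000·1,980,000 − 42,000·1,080,000) / (1,980,000 − 1,080,000) = 645,660,000,000 / 900,000 = 717,400.00.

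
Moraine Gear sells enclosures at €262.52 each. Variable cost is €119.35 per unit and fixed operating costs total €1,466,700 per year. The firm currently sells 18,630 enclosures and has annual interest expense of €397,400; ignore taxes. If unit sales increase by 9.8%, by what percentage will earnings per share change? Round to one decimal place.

+32.5%

Total contribution margin = 18,630 × €143.17 = €2,667,257.10.
Operating income = contribution − fixed costs = €2,667,257.10 − €1,466,700 = €1,200,557.10.
Interest = €397,400.00, so EBIT − I = €803,157.10.
Degree of combined leverage = contribution ÷ (EBIT − I) = €2,667,257.10 ÷ €803,157.10 = 3.3210.
EPS therefore changes by 3.3210 × (+9.8%) = +32.5%.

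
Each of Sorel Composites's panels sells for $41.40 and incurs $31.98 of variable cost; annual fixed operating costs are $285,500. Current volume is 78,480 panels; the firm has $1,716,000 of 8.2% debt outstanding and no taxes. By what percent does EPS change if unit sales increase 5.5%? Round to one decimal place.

Contribution at this volume is 78,480 × $9.42 = $739,281.60.
Subtracting fixed costs: EBIT = $739,281.60 − $285,500 = $453,781.60.
Interest = $140,712.00, so EBIT − I = $313,069.60.
DCL = total CM / (EBIT − I) = $739,281.60 / $313,069.60 = 2.3614.
%ΔEPS = DCL × %ΔSales = 2.3614 × +5.5% = +13.0%.

+13.0%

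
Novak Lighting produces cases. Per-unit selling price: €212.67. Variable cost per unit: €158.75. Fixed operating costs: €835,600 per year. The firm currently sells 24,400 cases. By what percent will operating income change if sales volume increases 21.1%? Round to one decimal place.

Total contribution margin = 24,400 × €53.92 = €1,315,648.00.
Operating income = contribution − fixed costs = €1,315,648.00 − €835,600 = €480,048.00.
Degree of operating leverage = €1,315,648.00 / €480,048.00 = 2.7407.
%ΔEBIT = DOL × %ΔSales = 2.7407 × +21.1% = +57.8%.

+57.8%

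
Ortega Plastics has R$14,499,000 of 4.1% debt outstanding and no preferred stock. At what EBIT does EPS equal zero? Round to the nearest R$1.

R$594,459

Annual interest = 4.1% × R$14,499,000 = R$594,459.00.
With no preferred dividends, EPS = 0 when EBIT exactly covers interest, so the financial break-even EBIT is R$594,459.00.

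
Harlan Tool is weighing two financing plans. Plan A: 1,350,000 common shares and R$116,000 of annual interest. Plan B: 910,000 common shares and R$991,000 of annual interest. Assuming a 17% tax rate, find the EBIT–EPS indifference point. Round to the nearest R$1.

At indifference, (EBIT − 116,000)(1 − t)/1,350,000 = (EBIT − 991,000)(1 − t)/910,000.
The (1 − t) factor cancels: (EBIT − 116,000) × 910,000 = (EBIT − 991,000) × 1,350,000.
Solving, EBIT = (991,000·1,350,000 − 116,000·910,000) / (1,350,000 − 910,000) = 1,232,290,000,000 / 440,000 = 2,800,659.09.

R$2,800,659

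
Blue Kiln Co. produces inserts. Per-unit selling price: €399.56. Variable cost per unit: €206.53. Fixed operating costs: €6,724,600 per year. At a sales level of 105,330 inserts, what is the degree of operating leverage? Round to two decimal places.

At 105,330 units, contribution = 105,330 × €193.03 = €20,331,849.90.
Operating income = contribution − fixed costs = €20,331,849.90 − €6,724,600 = €13,607,249.90.
So DOL = total CM / EBIT = €20,331,849.90 / €13,607,249.90 = 1.4942.

1.49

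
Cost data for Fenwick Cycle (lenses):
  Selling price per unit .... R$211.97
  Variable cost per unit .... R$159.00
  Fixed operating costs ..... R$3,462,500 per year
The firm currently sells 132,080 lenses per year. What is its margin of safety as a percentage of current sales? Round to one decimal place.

Each unit contributes R$211.97 − R$159.00 = R$52.97. Break-even units = R$3,462,500 ÷ R$52.97 = 65,367.19; break-even revenue = 65,367.19 × R$211.97 = R$13,855,883.05.
Actual sales revenue = 132,080 × R$211.97 = R$27,996,997.60.
Margin of safety = (R$27,996,997.60 − R$13,855,883.05) ÷ R$27,996,997.60 = 50.5%.

50.5%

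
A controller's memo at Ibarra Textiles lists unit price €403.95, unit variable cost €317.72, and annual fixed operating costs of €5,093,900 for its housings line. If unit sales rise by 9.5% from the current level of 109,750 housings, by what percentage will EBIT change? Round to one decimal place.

Contribution at this volume is 109,750 × €86.23 = €9,463,742.50.
EBIT = €9,463,742.50 − €5,093,900 = €4,369,842.50.
So DOL = total CM / EBIT = €9,463,742.50 / €4,369,842.50 = 2.1657.
%ΔEBIT = DOL × %ΔSales = 2.1657 × +9.5% = +20.6%.

+20.6%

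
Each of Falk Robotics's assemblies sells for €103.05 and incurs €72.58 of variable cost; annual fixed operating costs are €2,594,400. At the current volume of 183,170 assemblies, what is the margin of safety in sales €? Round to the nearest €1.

Contribution margin per unit = €103.05 − €72.58 = €30.47. Break-even units = €2,594,400 ÷ €30.47 = 85,146.05; break-even revenue = 85,146.05 × €103.05 = €8,774,299.97.
Current sales = 183,170 × €103.05 = €18,875,668.50.
Margin of safety = €18,875,668.50 − €8,774,299.97 = €10,101,369.

€10,101,369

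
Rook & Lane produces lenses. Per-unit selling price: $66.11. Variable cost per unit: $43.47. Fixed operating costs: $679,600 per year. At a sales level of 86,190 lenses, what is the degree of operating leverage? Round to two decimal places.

1.53

Total contribution margin = 86,190 × $22.64 = $1,951,341.60.
Subtracting fixed costs: EBIT = $1,951,341.60 − $679,600 = $1,271,741.60.
So DOL = total CM / EBIT = $1,951,341.60 / $1,271,741.60 = 1.5344.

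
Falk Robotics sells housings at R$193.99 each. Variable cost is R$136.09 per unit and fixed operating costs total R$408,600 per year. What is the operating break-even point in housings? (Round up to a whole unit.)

Contribution margin per unit = R$193.99 − R$136.09 = R$57.90.
Units to break even: R$408,600 ÷ R$57.90 = 7,056.99, rounded up to 7,057.

7,057 housings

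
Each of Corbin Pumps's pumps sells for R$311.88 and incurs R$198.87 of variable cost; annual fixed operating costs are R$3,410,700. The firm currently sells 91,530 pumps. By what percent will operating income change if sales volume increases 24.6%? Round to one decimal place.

+36.7%

Contribution at this volume is 91,530 × R$113.01 = R$10,343,805.30.
Operating income = contribution − fixed costs = R$10,343,805.30 − R$3,410,700 = R$6,933,105.30.
So DOL = total CM / EBIT = R$10,343,805.30 / R$6,933,105.30 = 1.4919.
%ΔEBIT = DOL × %ΔSales = 1.4919 × +24.6% = +36.7%.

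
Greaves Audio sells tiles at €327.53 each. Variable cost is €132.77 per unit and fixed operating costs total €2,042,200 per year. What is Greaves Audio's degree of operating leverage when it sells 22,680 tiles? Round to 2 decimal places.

1.86

At 22,680 units, contribution = 22,680 × €194.76 = €4,417,156.80.
Subtracting fixed costs: EBIT = €4,417,156.80 − €2,042,200 = €2,374,956.80.
So DOL = total CM / EBIT = €4,417,156.80 / €2,374,956.80 = 1.8599.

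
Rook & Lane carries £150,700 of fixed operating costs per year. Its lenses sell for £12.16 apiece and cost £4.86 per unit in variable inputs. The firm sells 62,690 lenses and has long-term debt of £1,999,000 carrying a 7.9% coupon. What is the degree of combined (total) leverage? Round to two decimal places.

3.07

Contribution at this volume is 62,690 × £7.30 = £457,637.00.
EBIT = £457,637.00 − £150,700 = £306,937.00. Interest = £157,921.00.
DOL = £457,637.00 ÷ £306,937.00 = 1.4910; DFL = £306,937.00 ÷ £149,016.00 = 2.0598.
Combined leverage = 1.4910 × 2.0598 = 3.0712.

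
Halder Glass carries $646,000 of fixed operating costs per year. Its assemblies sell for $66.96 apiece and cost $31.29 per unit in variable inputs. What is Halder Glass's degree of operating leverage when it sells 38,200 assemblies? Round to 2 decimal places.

Contribution at this volume is 38,200 × $35.67 = $1,362,594.00.
EBIT = $1,362,594.00 − $646,000 = $716,594.00.
So DOL = total CM / EBIT = $1,362,594.00 / $716,594.00 = 1.9015.

1.90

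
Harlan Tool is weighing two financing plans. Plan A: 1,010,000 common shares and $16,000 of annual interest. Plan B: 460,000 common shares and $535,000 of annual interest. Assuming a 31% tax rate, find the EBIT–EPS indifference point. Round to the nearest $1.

$969,073

Set EPS_A = EPS_B: (EBIT − $16,000)(1 − 0.31) ÷ 1,010,000 = (EBIT − $535,000)(1 − 0.31) ÷ 460,000.
The (1 − t) factor cancels: (EBIT − 16,000) × 460,000 = (EBIT − 535,000) × 1,010,000.
EBIT × (1,010,000 − 460,000) = 535,000 × 1,010,000 − 16,000 × 460,000 = 532,990,000,000, so EBIT = 532,990,000,000 ÷ 550,000 = 969,072.73.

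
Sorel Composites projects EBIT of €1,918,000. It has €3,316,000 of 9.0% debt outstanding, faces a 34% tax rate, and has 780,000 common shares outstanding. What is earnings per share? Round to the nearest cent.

Interest = €298,440.00, so EBT = €1,918,000 − €298,440.00 = €1,619,560.00.
Net income = €1,619,560.00 × (1 − 0.34) = €1,068,909.60.
EPS = €1,068,909.60 ÷ 780,000 = €1.37.

€1.37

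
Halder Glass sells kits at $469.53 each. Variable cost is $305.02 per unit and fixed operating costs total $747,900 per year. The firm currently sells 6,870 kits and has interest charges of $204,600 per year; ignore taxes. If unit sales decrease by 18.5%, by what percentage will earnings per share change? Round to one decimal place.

-117.7%

Contribution at this volume is 6,870 × $164.51 = $1,130,183.70.
Subtracting fixed costs: EBIT = $1,130,183.70 − $747,900 = $382,283.70.
After interest of $204,600.00, pre-tax earnings = $177,683.70.
DCL = total CM / (EBIT − I) = $1,130,183.70 / $177,683.70 = 6.3606.
%ΔEPS = DCL × %ΔSales = 6.3606 × -18.5% = -117.7%.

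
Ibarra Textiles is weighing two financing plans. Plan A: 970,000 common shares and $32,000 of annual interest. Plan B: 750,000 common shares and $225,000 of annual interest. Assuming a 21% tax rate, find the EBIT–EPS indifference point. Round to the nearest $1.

At indifference, (EBIT − 32,000)(1 − t)/970,000 = (EBIT − 225,000)(1 − t)/750,000.
Cancelling (1 − t) and cross-multiplying: 750,000·(EBIT − 32,000) = 970,000·(EBIT − 225,000).
Solving, EBIT = (225,000·970,000 − 32,000·750,000) / (970,000 − 750,000) = 194,250,000,000 / 220,000 = 882,954.55.

$882,955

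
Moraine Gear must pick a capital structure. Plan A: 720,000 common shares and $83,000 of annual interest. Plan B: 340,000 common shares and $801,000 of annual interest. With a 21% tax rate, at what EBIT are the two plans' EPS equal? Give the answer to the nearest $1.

Set EPS_A = EPS_B: (EBIT − $83,000)(1 − 0.21) ÷ 720,000 = (EBIT − $801,000)(1 − 0.21) ÷ 340,000.
Cancelling (1 − t) and cross-multiplying: 340,000·(EBIT − 83,000) = 720,000·(EBIT − 801,000).
Solving, EBIT = (801,000·720,000 − 83,000·340,000) / (720,000 − 340,000) = 548,500,000,000 / 380,000 = 1,443,421.05.

$1,443,421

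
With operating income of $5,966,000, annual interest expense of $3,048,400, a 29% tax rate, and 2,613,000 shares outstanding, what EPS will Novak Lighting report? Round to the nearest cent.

Interest = $3,048,400.00, so EBT = $5,966,000 − $3,048,400.00 = $2,917,600.00.
After tax at 29%: net income = $2,917,600.00 × 0.71 = $2,071,496.00.
EPS = $2,071,496.00 ÷ 2,613,000 = $0.79.

$0.79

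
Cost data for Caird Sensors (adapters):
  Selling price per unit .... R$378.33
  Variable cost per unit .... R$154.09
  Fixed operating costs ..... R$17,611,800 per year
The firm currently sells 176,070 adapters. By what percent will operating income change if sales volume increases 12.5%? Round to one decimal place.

Contribution at this volume is 176,070 × R$224.24 = R$39,481,936.80.
Subtracting fixed costs: EBIT = R$39,481,936.80 − R$17,611,800 = R$21,870,136.80.
DOL = contribution ÷ EBIT = R$39,481,936.80 ÷ R$21,870,136.80 = 1.8053.
Operating income changes by 1.8053 × +12.5% = +22.6%.

+22.6%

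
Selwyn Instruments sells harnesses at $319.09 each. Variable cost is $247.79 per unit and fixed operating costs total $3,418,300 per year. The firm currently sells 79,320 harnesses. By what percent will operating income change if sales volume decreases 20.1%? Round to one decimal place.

At 79,320 units, contribution = 79,320 × $71.30 = $5,655,516.00.
Subtracting fixed costs: EBIT = $5,655,516.00 − $3,418,300 = $2,237,216.00.
DOL = contribution ÷ EBIT = $5,655,516.00 ÷ $2,237,216.00 = 2.5279.
Operating income changes by 2.5279 × -20.1% = -50.8%.

-50.8%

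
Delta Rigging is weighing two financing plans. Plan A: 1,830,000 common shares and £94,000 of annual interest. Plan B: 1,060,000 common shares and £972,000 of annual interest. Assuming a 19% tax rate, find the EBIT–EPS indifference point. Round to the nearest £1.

At indifference, (EBIT − 94,000)(1 − t)/1,830,000 = (EBIT − 972,000)(1 − t)/1,060,000.
The (1 − t) factor cancels: (EBIT − 94,000) × 1,060,000 = (EBIT − 972,000) × 1,830,000.
Solving, EBIT = (972,000·1,830,000 − 94,000·1,060,000) / (1,830,000 − 1,060,000) = 1,679,120,000,000 / 770,000 = 2,180,675.32.

£2,180,675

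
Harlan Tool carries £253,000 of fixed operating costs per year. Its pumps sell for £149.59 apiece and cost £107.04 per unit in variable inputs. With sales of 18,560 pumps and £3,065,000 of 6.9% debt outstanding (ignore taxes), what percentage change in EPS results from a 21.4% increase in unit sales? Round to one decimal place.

Contribution at this volume is 18,560 × £42.55 = £789,728.00.
Subtracting fixed costs: EBIT = £789,728.00 − £253,000 = £536,728.00.
Interest = £211,485.00, so EBIT − I = £325,243.00.
DCL = total CM / (EBIT − I) = £789,728.00 / £325,243.00 = 2.4281.
%ΔEPS = DCL × %ΔSales = 2.4281 × +21.4% = +52.0%.

+52.0%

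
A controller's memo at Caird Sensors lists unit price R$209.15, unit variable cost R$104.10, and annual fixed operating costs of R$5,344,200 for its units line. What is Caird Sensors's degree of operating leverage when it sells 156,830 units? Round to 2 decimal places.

At 156,830 units, contribution = 156,830 × R$105.05 = R$16,474,991.50.
EBIT = R$16,474,991.50 − R$5,344,200 = R$11,130,791.50.
DOL = contribution ÷ EBIT = R$16,474,991.50 ÷ R$11,130,791.50 = 1.4801.

1.48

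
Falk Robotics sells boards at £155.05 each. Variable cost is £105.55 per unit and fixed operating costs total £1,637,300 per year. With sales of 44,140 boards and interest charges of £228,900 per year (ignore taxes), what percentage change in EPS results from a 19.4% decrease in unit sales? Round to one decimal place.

Contribution at this volume is 44,140 × £49.50 = £2,184,930.00.
Operating income = contribution − fixed costs = £2,184,930.00 − £1,637,300 = £547,630.00.
After interest of £228,900.00, pre-tax earnings = £318,730.00.
Degree of combined leverage = contribution ÷ (EBIT − I) = £2,184,930.00 ÷ £318,730.00 = 6.8551.
EPS therefore changes by 6.8551 × (-19.4%) = -133.0%.

-133.0%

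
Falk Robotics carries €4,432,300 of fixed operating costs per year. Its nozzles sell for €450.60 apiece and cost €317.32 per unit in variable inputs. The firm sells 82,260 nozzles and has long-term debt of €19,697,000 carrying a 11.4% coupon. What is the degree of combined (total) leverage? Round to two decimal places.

Total contribution margin = 82,260 × €133.28 = €10,963,612.80.
Operating income = contribution − fixed costs = €10,963,612.80 − €4,432,300 = €6,531,312.80. Interest = €2,245,458.00.
DOL = €10,963,612.80 ÷ €6,531,312.80 = 1.6786; DFL = €6,531,312.80 ÷ €4,285,854.80 = 1.5239.
DCL = DOL × DFL = 1.6786 × 1.5239 = 2.5580.

2.56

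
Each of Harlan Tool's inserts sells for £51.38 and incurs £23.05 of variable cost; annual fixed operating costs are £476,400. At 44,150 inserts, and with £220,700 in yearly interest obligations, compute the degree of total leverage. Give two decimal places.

2.26

Contribution at this volume is 44,150 × £28.33 = £1,250,769.50.
Subtracting fixed costs: EBIT = £1,250,769.50 − £476,400 = £774,369.50. Interest = £220,700.00, so EBIT − I = £553,669.50.
DCL = contribution ÷ (EBIT − I) = £1,250,769.50 ÷ £553,669.50 = 2.2591.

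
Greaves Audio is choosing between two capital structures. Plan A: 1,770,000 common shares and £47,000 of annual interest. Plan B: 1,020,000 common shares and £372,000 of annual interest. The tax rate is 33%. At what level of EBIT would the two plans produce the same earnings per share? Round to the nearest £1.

Set EPS_A = EPS_B: (EBIT − £47,000)(1 − 0.33) ÷ 1,770,000 = (EBIT − £372,000)(1 − 0.33) ÷ 1,020,000.
The (1 − t) factor cancels: (EBIT − 47,000) × 1,020,000 = (EBIT − 372,000) × 1,770,000.
Solving, EBIT = (372,000·1,770,000 − 47,000·1,020,000) / (1,770,000 − 1,020,000) = 610,500,000,000 / 750,000 = 814,000.00.

£814,000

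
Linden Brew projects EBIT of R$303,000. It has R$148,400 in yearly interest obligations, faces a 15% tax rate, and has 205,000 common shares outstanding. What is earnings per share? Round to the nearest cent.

R$0.64

Interest = R$148,400.00, so EBT = R$303,000 − R$148,400.00 = R$154,600.00.
Net income = R$154,600.00 × (1 − 0.15) = R$131,410.00.
EPS = R$131,410.00 ÷ 205,000 = R$0.64.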